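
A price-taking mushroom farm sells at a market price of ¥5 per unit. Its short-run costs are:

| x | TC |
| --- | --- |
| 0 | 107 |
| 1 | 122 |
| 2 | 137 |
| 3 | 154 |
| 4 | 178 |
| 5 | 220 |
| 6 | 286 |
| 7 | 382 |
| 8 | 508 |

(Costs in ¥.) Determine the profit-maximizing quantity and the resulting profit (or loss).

x = 0 (shut down); profit = -¥107

Profit at each row (π = 5x − TC): x=0: -107; x=1: -117; x=2: -127; x=3: -139; x=4: -158; x=5: -195; x=6: -256; x=7: -347; x=8: -468.
Profit is highest at x = 0. Equivalently, the lowest AVC in the table is 15/1 ≈ ¥15 at x = 1, and P = ¥5 falls below it — price never covers variable cost, so the firm shuts down and loses only its fixed cost.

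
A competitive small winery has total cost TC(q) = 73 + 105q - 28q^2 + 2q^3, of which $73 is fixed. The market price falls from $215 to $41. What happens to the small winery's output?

Output falls from 11 to 8

MC = 105 - 56q + 6q^2; the shutdown threshold is min AVC = $7 (at q = 7).
With P = $215 above the shutdown price, P = MC gives q = 11.
At P = $41 ≥ min AVC, set P = MC: q = 8. The firm stays open but cuts output.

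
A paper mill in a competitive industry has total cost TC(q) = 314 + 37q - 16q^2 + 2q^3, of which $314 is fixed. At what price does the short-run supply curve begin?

The shutdown price is the minimum of AVC. VC = 37q - 16q^2 + 2q^3, so AVC = 37 - 16q + 2q^2.
dAVC/dq = -16 + 4q = 0 gives q = 4. min AVC = 37 - 16·4 + 2·4^2 = 5.
For P < $5 the firm produces nothing.

$5 per unit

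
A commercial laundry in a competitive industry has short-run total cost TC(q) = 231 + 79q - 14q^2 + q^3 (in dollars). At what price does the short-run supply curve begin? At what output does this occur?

$30 per unit, at q = 7

The shutdown price is the minimum of AVC. VC = 79q - 14q^2 + q^3, so AVC = 79 - 14q + q^2.
dAVC/dq = -14 + 2q = 0 gives q = 7. min AVC = 79 - 14·7 + 7^2 = 30.
The firm shuts down for any P below $30.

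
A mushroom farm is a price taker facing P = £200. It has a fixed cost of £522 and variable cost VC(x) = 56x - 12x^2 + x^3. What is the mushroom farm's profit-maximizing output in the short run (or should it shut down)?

Produce at x = 12

Strip out fixed cost: VC = 56x - 12x^2 + x^3. Then AVC = 56 - 12x + x^2 and MC = 56 - 24x + 3x^2.
The AVC parabola has its vertex at x = 12/2 = 6, where AVC = 56 - 12·6 + 6^2 = £20.
P = £200 exceeds min AVC = £20, so the firm stays open.
Solving P = MC: -144 - 24x + 3x^2 = 0 ⇒ x = -4 or 12. On the upward-sloping branch, x* = 12.
Check: AVC at x = 12 is £56 ≤ P, so revenue covers variable cost.
Profit = P·x − TC = 200·12 − 1194 = £1206.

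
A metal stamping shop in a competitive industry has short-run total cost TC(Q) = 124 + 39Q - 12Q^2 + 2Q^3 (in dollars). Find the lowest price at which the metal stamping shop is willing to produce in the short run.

Short-run supply begins at min AVC. From VC = 39Q - 12Q^2 + 2Q^3, AVC = 39 - 12Q + 2Q^2.
At the minimum of AVC, MC = AVC. MC = 39 - 24Q + 6Q^2; setting MC = AVC gives 4Q^2 - 12Q = 0, so Q = 3. min AVC = 21.
So the shutdown price is $21.

$21 per unit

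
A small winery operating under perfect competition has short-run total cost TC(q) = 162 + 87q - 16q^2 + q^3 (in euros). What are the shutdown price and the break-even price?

Shutdown price = €23; break-even price = €42

AVC = 87 - 16q + q^2; minimized at q = 8, giving min AVC = €23. That is the shutdown price.
ATC = 162/q + 87 - 16q + q^2. Setting dATC/dq = −162/q^2 − 16 + 2q = 0 gives q = 9 (since 2·9^3 − 16·9^2 = 162).
min ATC = 162/9 + 87 − 16·9 + 9^2 = €42. That is the break-even price.
For €23 ≤ P < €42 the firm produces at a loss; below €23 it shuts down.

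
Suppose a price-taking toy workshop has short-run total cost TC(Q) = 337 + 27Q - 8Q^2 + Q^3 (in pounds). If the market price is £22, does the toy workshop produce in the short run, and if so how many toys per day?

Produce at Q = 5

Variable cost is VC = 27Q - 8Q^2 + Q^3, so AVC = VC/Q = 27 - 8Q + Q^2 and MC = dTC/dQ = 27 - 16Q + 3Q^2.
AVC hits its minimum where MC = AVC, at Q = 4, giving min AVC = 27 - 8·4 + 4^2 = £11.
P = £22 exceeds min AVC = £11, so the firm stays open.
Set P = MC: 22 = 27 - 16Q + 3Q^2 → 5 - 16Q + 3Q^2 = 0. The roots are Q = 1/3 and Q = 5; the profit-maximizing output is on the rising part of MC, so Q* = 5.
Check: AVC at Q = 5 is £12 ≤ P, so revenue covers variable cost.
Profit = P·Q − TC = 22·5 − 397 = -£287, a loss, but smaller than the £337 fixed cost the firm would lose by shutting down.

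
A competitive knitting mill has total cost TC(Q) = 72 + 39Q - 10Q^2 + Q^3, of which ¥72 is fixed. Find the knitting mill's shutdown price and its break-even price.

Shutdown price = ¥14; break-even price = ¥27

Shutdown price = min AVC. AVC = 39 - 10Q + Q^2, with vertex at Q = 5 and minimum ¥14.
ATC = 72/Q + 39 - 10Q + Q^2. Setting dATC/dQ = −72/Q^2 − 10 + 2Q = 0 gives Q = 6 (since 2·6^3 − 10·6^2 = 72).
min ATC = 72/6 + 39 − 10·6 + 6^2 = ¥27. That is the break-even price.
For ¥14 ≤ P < ¥27 the firm produces at a loss; below ¥14 it shuts down.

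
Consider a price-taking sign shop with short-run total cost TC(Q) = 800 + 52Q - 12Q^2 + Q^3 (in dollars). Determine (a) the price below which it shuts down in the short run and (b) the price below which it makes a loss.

AVC = 52 - 12Q + Q^2; minimized at Q = 6, giving min AVC = $16. That is the shutdown price.
ATC = 800/Q + 52 - 12Q + Q^2. Setting dATC/dQ = −800/Q^2 − 12 + 2Q = 0 gives Q = 10 (since 2·10^3 − 12·10^2 = 800).
min ATC = 800/10 + 52 − 12·10 + 10^2 = $112. That is the break-even price.
Between these two prices the firm operates at a loss; above $112 it earns a profit.

Shutdown price = $16; break-even price = $112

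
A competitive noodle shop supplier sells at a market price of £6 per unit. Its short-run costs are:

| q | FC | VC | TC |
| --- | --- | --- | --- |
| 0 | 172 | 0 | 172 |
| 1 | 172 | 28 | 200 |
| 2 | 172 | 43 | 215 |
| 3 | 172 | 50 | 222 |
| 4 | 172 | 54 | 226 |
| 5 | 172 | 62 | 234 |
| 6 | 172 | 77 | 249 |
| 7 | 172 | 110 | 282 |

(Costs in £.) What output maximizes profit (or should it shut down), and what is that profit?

q = 0 (shut down); profit = -£172

Profit at each row (π = 6q − TC): q=0: -172; q=1: -194; q=2: -203; q=3: -204; q=4: -202; q=5: -204; q=6: -213; q=7: -240.
Profit is highest at q = 0. Equivalently, the lowest AVC in the table is 62/5 ≈ £12.40 at q = 5, and P = £6 falls below it — price never covers variable cost, so the firm shuts down and loses only its fixed cost.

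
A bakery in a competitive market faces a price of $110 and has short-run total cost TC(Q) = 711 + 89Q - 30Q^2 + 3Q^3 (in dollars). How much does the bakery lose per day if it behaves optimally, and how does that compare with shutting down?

AVC = 89 - 30Q + 3Q^2 has its minimum $14 at Q = 5; price $110 clears that bar, so the firm operates.
With MC = 89 - 60Q + 9Q^2, P = MC on the upward-sloping part at Q* = 7.
TR = 110·7 = 770. TC = 711 + 182 = 893. Profit = 770 − 893 = -$123.
By producing, the firm covers all variable cost plus $588 of fixed cost; shutting down would lose the full $711.

Profit = -$123 at Q = 7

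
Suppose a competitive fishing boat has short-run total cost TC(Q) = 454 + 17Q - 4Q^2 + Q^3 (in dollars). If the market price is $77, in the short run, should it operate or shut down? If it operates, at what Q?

Strip out fixed cost: VC = 17Q - 4Q^2 + Q^3. Then AVC = 17 - 4Q + Q^2 and MC = 17 - 8Q + 3Q^2.
The AVC parabola has its vertex at Q = 4/2 = 2, where AVC = 17 - 4·2 + 2^2 = $13.
Because $77 ≥ $13, revenue can cover variable cost; the firm operates.
Solving P = MC: -60 - 8Q + 3Q^2 = 0 ⇒ Q = -10/3 or 6. On the upward-sloping branch, Q* = 6.
Check: AVC at Q = 6 is $29 ≤ P, so revenue covers variable cost.
Profit = P·Q − TC = 77·6 − 628 = -$166, a loss, but smaller than the $454 fixed cost the firm would lose by shutting down.

Produce at Q = 6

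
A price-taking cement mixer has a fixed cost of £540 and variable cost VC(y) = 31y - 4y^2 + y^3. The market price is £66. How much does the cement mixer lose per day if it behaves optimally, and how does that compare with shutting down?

Profit = -£390 at y = 5

AVC = 31 - 4y + y^2; min AVC = £27 at y = 2. Since P = £66 ≥ min AVC, the firm produces.
MC = 31 - 8y + 3y^2. Setting P = MC and taking the root on the rising branch gives y* = 5.
TR = 66·5 = 330. TC = 540 + 180 = 720. Profit = 330 − 720 = -£390.
By producing, the firm covers all variable cost plus £150 of fixed cost; shutting down would lose the full £540.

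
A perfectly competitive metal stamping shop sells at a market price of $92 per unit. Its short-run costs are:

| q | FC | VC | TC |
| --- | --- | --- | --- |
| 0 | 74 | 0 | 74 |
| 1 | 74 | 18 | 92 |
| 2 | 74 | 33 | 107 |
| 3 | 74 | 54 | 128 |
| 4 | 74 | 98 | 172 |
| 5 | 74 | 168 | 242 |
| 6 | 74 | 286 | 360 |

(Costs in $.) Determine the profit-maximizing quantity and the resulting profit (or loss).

Tabulate TR − TC: q=0: -74; q=1: 0; q=2: 77; q=3: 148; q=4: 196; q=5: 218; q=6: 192.
Profit is maximized at q = 5. AVC there is 168/5 = $33.60 ≤ P, so producing beats shutting down (which would give -$74).

q = 5; profit = $218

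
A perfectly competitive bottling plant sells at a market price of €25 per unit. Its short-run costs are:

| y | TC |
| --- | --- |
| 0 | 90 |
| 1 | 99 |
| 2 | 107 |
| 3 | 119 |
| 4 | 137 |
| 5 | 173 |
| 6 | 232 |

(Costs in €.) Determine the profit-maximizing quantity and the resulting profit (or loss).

y = 4; profit = -€37

Tabulate TR − TC: y=0: -90; y=1: -74; y=2: -57; y=3: -44; y=4: -37; y=5: -48; y=6: -82.
Profit is maximized at y = 4. AVC there is 47/4 = €11.75 ≤ P, so producing beats shutting down (which would give -€90).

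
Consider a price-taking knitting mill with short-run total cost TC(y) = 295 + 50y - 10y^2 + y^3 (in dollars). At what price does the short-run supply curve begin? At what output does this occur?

$25 per unit, at y = 5

The firm shuts down when price falls below the minimum of average variable cost. AVC = VC/y = 50 - 10y + y^2.
At the minimum of AVC, MC = AVC. MC = 50 - 20y + 3y^2; setting MC = AVC gives 2y^2 - 10y = 0, so y = 5. min AVC = 25.
So the shutdown price is $25.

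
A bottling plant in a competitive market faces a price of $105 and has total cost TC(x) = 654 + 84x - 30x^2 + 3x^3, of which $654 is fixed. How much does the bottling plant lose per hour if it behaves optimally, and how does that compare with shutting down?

Profit = -$66 at x = 7

AVC = 84 - 30x + 3x^2 has its minimum $9 at x = 5; price $105 clears that bar, so the firm operates.
MC = 84 - 60x + 9x^2. Setting P = MC and taking the root on the rising branch gives x* = 7.
TR = 105·7 = 735. TC = 654 + 147 = 801. Profit = 735 − 801 = -$66.
By producing, the firm covers all variable cost plus $588 of fixed cost; shutting down would lose the full $654.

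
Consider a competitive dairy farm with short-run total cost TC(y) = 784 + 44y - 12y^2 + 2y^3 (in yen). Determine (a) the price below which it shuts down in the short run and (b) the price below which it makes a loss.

Shutdown price = ¥26; break-even price = ¥170

AVC = 44 - 12y + 2y^2; minimized at y = 3, giving min AVC = ¥26. That is the shutdown price.
ATC = 784/y + 44 - 12y + 2y^2. Setting dATC/dy = −784/y^2 − 12 + 4y = 0 gives y = 7 (since 4·7^3 − 12·7^2 = 784).
min ATC = 784/7 + 44 − 12·7 + 2·7^2 = ¥170. That is the break-even price.
For ¥26 ≤ P < ¥170 the firm produces at a loss; below ¥26 it shuts down.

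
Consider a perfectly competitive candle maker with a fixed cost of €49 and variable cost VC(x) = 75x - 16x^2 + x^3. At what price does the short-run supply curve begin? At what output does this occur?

€11 per unit, at x = 8

Short-run supply begins at min AVC. From VC = 75x - 16x^2 + x^3, AVC = 75 - 16x + x^2.
dAVC/dx = -16 + 2x = 0 gives x = 8. min AVC = 75 - 16·8 + 8^2 = 11.
The firm shuts down for any P below €11.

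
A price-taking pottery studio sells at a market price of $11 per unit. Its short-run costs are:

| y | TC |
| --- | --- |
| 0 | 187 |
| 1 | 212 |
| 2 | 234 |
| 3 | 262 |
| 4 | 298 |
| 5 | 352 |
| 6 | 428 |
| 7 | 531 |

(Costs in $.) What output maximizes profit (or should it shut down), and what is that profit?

Compute π = P·y − TC at each output: y=0: -187; y=1: -201; y=2: -212; y=3: -229; y=4: -254; y=5: -297; y=6: -362; y=7: -454.
Profit is highest at y = 0. Equivalently, the lowest AVC in the table is 47/2 ≈ $23.50 at y = 2, and P = $11 falls below it — price never covers variable cost, so the firm shuts down and loses only its fixed cost.

y = 0 (shut down); profit = -$187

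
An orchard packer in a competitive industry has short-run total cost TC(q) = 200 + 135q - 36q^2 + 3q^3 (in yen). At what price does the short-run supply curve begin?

¥27 per unit

The shutdown price is the minimum of AVC. VC = 135q - 36q^2 + 3q^3, so AVC = 135 - 36q + 3q^2.
dAVC/dq = -36 + 6q = 0 gives q = 6. min AVC = 135 - 36·6 + 3·6^2 = 27.
So the shutdown price is ¥27.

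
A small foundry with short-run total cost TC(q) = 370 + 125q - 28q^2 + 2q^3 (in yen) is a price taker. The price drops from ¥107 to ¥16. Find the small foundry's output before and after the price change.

MC = 125 - 56q + 6q^2; the shutdown threshold is min AVC = ¥27 (at q = 7).
At P = ¥107 ≥ min AVC, set P = MC on the rising branch: q = 9.
At P = ¥16 < min AVC = ¥27, price no longer covers variable cost at any output, so the firm shuts down: q = 0.

Output falls from 9 to 0 (the firm shuts down)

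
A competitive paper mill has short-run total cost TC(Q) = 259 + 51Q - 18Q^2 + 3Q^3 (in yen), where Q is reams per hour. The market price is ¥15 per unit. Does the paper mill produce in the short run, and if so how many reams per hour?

Strip out fixed cost: VC = 51Q - 18Q^2 + 3Q^3. Then AVC = 51 - 18Q + 3Q^2 and MC = 51 - 36Q + 9Q^2.
AVC hits its minimum where MC = AVC, at Q = 3, giving min AVC = 51 - 18·3 + 3·3^2 = ¥24.
Since P = ¥15 < min AVC = ¥24, price fails to cover variable cost at any output.
The firm minimizes its loss by shutting down and losing only its fixed cost of ¥259.

Shut down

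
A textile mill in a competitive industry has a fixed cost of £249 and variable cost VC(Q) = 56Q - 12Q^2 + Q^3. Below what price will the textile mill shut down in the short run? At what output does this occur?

Short-run supply begins at min AVC. From VC = 56Q - 12Q^2 + Q^3, AVC = 56 - 12Q + Q^2.
At the minimum of AVC, MC = AVC. MC = 56 - 24Q + 3Q^2; setting MC = AVC gives 2Q^2 - 12Q = 0, so Q = 6. min AVC = 20.
The firm shuts down for any P below £20.

£20 per unit, at Q = 6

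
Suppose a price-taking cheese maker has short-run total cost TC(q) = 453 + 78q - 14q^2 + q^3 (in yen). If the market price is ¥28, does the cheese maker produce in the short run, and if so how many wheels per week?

Variable cost is VC = 78q - 14q^2 + q^3, so AVC = VC/q = 78 - 14q + q^2 and MC = dTC/dq = 78 - 28q + 3q^2.
The AVC parabola has its vertex at q = 14/2 = 7, where AVC = 78 - 14·7 + 7^2 = ¥29.
Since P = ¥28 < min AVC = ¥29, price fails to cover variable cost at any output.
Best response: produce nothing and absorb the ¥453 fixed cost.

Shut down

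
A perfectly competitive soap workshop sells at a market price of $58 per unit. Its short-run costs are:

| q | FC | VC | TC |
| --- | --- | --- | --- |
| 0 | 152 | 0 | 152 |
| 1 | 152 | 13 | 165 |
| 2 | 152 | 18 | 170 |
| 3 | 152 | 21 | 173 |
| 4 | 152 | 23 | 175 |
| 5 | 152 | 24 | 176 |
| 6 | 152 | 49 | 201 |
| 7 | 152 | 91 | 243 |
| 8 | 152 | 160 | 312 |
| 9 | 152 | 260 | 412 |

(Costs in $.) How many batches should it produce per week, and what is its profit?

q = 7; profit = $163

Compute π = P·q − TC at each output: q=0: -152; q=1: -107; q=2: -54; q=3: 1; q=4: 57; q=5: 114; q=6: 147; q=7: 163; q=8: 152; q=9: 110.
Profit is maximized at q = 7. AVC there is 91/7 = $13 ≤ P, so producing beats shutting down (which would give -$152).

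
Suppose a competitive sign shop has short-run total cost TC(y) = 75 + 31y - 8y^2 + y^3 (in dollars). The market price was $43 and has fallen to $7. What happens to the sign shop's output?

MC = 31 - 16y + 3y^2; the shutdown threshold is min AVC = $15 (at y = 4).
With P = $43 above the shutdown price, P = MC gives y = 6.
At P = $7 < min AVC = $15, price no longer covers variable cost at any output, so the firm shuts down: y = 0.

Output falls from 6 to 0 (the firm shuts down)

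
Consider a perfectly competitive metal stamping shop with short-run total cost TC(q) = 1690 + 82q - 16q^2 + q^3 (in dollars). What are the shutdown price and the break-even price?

Shutdown price = $18; break-even price = $173

Shutdown price = min AVC. AVC = 82 - 16q + q^2, with vertex at q = 8 and minimum $18.
ATC = 1690/q + 82 - 16q + q^2. Setting dATC/dq = −1690/q^2 − 16 + 2q = 0 gives q = 13 (since 2·13^3 − 16·13^2 = 1690).
min ATC = 1690/13 + 82 − 16·13 + 13^2 = $173. That is the break-even price.
Between these two prices the firm operates at a loss; above $173 it earns a profit.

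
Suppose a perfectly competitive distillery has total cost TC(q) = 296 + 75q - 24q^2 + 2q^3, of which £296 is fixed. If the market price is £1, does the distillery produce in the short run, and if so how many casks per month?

Strip out fixed cost: VC = 75q - 24q^2 + 2q^3. Then AVC = 75 - 24q + 2q^2 and MC = 75 - 48q + 6q^2.
AVC is minimized where dAVC/dq = -24 + 4q = 0, at q = 6; min AVC = 75 - 24·6 + 2·6^2 = £3.
Since P = £1 < min AVC = £3, price fails to cover variable cost at any output.
Best response: produce nothing and absorb the £296 fixed cost.

Shut down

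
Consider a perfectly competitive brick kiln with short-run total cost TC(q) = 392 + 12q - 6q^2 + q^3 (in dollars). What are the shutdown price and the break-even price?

AVC = 12 - 6q + q^2; minimized at q = 3, giving min AVC = $3. That is the shutdown price.
ATC = 392/q + 12 - 6q + q^2. Setting dATC/dq = −392/q^2 − 6 + 2q = 0 gives q = 7 (since 2·7^3 − 6·7^2 = 392).
min ATC = 392/7 + 12 − 6·7 + 7^2 = $75. That is the break-even price.
Between these two prices the firm operates at a loss; above $75 it earns a profit.

Shutdown price = $3; break-even price = $75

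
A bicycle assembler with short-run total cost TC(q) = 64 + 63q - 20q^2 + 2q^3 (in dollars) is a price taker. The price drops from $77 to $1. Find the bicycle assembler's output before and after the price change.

Output falls from 7 to 0 (the firm shuts down)

AVC = 63 - 20q + 2q^2, minimized at q = 5 where min AVC = $13. MC = 63 - 40q + 6q^2.
At P = $77 ≥ min AVC, set P = MC on the rising branch: q = 7.
At P = $1 < min AVC = $13, price no longer covers variable cost at any output, so the firm shuts down: q = 0.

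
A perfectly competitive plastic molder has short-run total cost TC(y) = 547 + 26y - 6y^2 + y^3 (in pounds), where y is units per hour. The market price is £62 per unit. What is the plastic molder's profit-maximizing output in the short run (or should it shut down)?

Variable cost is VC = 26y - 6y^2 + y^3, so AVC = VC/y = 26 - 6y + y^2 and MC = dTC/dy = 26 - 12y + 3y^2.
The AVC parabola has its vertex at y = 6/2 = 3, where AVC = 26 - 6·3 + 3^2 = £17.
P = £62 exceeds min AVC = £17, so the firm stays open.
P = MC gives -36 - 12y + 3y^2 = 0, with roots -2 and 6. Take the larger (rising MC): y* = 6.
Check: AVC at y = 6 is £26 ≤ P, so revenue covers variable cost.
Profit = P·y − TC = 62·6 − 703 = -£331, a loss, but smaller than the £547 fixed cost the firm would lose by shutting down.

Produce at y = 6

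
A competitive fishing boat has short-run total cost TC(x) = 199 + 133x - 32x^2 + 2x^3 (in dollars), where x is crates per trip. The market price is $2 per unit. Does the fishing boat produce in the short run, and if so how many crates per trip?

Shut down

Variable cost is VC = 133x - 32x^2 + 2x^3, so AVC = VC/x = 133 - 32x + 2x^2 and MC = dTC/dx = 133 - 64x + 6x^2.
The AVC parabola has its vertex at x = 32/4 = 8, where AVC = 133 - 32·8 + 2·8^2 = $5.
P = $2 lies below min AVC = $5; no output level covers variable cost.
Best response: produce nothing and absorb the $199 fixed cost.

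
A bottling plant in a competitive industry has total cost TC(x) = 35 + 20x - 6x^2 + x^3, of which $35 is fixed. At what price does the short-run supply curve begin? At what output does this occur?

The firm shuts down when price falls below the minimum of average variable cost. AVC = VC/x = 20 - 6x + x^2.
dAVC/dx = -6 + 2x = 0 gives x = 3. min AVC = 20 - 6·3 + 3^2 = 11.
For P < $11 the firm produces nothing.

$11 per unit, at x = 3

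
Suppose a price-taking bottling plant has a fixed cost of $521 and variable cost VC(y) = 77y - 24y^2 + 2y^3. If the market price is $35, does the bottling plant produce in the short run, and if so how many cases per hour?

Produce at y = 7

Variable cost is VC = 77y - 24y^2 + 2y^3, so AVC = VC/y = 77 - 24y + 2y^2 and MC = dTC/dy = 77 - 48y + 6y^2.
AVC hits its minimum where MC = AVC, at y = 6, giving min AVC = 77 - 24·6 + 2·6^2 = $5.
P = $35 exceeds min AVC = $5, so the firm stays open.
Set P = MC: 35 = 77 - 48y + 6y^2 → 42 - 48y + 6y^2 = 0. The roots are y = 1 and y = 7; the profit-maximizing output is on the rising part of MC, so y* = 7.
Check: AVC at y = 7 is $7 ≤ P, so revenue covers variable cost.
Profit = P·y − TC = 35·7 − 570 = -$325, a loss, but smaller than the $521 fixed cost the firm would lose by shutting down.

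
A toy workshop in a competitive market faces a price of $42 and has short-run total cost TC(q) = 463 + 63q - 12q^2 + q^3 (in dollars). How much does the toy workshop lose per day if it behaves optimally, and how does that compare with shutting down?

Profit = -$365 at q = 7

AVC = 63 - 12q + q^2 has its minimum $27 at q = 6; price $42 clears that bar, so the firm operates.
With MC = 63 - 24q + 3q^2, P = MC on the upward-sloping part at q* = 7.
TR = 42·7 = 294. TC = 463 + 196 = 659. Profit = 294 − 659 = -$365.
That loss of $365 beats the $463 the firm would lose by shutting down; producing recovers $98 of fixed cost.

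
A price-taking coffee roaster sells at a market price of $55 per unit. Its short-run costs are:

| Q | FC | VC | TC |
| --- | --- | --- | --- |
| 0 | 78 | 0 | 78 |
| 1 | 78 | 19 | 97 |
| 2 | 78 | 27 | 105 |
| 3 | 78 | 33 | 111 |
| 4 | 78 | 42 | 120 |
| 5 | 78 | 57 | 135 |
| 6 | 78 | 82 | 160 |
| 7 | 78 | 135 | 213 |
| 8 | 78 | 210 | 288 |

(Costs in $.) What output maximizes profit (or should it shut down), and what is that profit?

Q = 7; profit = $172

Profit at each row (π = 55Q − TC): Q=0: -78; Q=1: -42; Q=2: 5; Q=3: 54; Q=4: 100; Q=5: 140; Q=6: 170; Q=7: 172; Q=8: 152.
Profit is maximized at Q = 7. AVC there is 135/7 = $19.29 ≤ P, so producing beats shutting down (which would give -$78).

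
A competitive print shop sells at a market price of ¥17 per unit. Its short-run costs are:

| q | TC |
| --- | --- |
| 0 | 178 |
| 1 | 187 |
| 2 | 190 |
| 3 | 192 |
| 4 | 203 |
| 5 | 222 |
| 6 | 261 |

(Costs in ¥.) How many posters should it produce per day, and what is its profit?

Profit at each row (π = 17q − TC): q=0: -178; q=1: -170; q=2: -156; q=3: -141; q=4: -135; q=5: -137; q=6: -159.
Profit is maximized at q = 4. AVC there is 25/4 = ¥6.25 ≤ P, so producing beats shutting down (which would give -¥178).

q = 4; profit = -¥135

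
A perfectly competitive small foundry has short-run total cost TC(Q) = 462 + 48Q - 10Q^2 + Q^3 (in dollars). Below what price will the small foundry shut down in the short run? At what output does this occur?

The firm shuts down when price falls below the minimum of average variable cost. AVC = VC/Q = 48 - 10Q + Q^2.
At the minimum of AVC, MC = AVC. MC = 48 - 20Q + 3Q^2; setting MC = AVC gives 2Q^2 - 10Q = 0, so Q = 5. min AVC = 23.
So the shutdown price is $23.

$23 per unit, at Q = 5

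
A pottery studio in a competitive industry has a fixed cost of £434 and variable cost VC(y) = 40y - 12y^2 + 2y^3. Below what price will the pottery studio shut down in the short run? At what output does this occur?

The firm shuts down when price falls below the minimum of average variable cost. AVC = VC/y = 40 - 12y + 2y^2.
At the minimum of AVC, MC = AVC. MC = 40 - 24y + 6y^2; setting MC = AVC gives 4y^2 - 12y = 0, so y = 3. min AVC = 22.
The firm shuts down for any P below £22.

£22 per unit, at y = 3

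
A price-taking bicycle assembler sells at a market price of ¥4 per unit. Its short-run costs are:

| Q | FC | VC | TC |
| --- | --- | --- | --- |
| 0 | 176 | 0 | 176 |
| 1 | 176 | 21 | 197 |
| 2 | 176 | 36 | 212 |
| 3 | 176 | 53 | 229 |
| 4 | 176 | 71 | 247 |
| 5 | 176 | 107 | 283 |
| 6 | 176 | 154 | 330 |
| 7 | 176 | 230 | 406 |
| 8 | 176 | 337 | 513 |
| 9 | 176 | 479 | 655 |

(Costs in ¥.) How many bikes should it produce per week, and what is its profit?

Compute π = P·Q − TC at each output: Q=0: -176; Q=1: -193; Q=2: -204; Q=3: -217; Q=4: -231; Q=5: -263; Q=6: -306; Q=7: -378; Q=8: -481; Q=9: -619.
Profit is highest at Q = 0. Equivalently, the lowest AVC in the table is 53/3 ≈ ¥17.67 at Q = 3, and P = ¥4 falls below it — price never covers variable cost, so the firm shuts down and loses only its fixed cost.

Q = 0 (shut down); profit = -¥176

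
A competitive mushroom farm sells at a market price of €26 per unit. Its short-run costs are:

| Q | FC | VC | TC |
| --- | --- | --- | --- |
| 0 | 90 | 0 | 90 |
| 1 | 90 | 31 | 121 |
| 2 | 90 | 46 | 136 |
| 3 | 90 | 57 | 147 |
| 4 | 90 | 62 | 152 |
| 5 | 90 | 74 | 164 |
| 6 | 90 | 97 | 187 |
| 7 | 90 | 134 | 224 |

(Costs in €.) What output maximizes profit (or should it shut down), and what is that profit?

Q = 6; profit = -€31

Compute π = P·Q − TC at each output: Q=0: -90; Q=1: -95; Q=2: -84; Q=3: -69; Q=4: -48; Q=5: -34; Q=6: -31; Q=7: -42.
Profit is maximized at Q = 6. AVC there is 97/6 = €16.17 ≤ P, so producing beats shutting down (which would give -€90).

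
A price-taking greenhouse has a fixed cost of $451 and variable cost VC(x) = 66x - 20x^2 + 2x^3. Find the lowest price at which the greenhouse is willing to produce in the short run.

$16 per unit

Short-run supply begins at min AVC. From VC = 66x - 20x^2 + 2x^3, AVC = 66 - 20x + 2x^2.
dAVC/dx = -20 + 4x = 0 gives x = 5. min AVC = 66 - 20·5 + 2·5^2 = 16.
So the shutdown price is $16.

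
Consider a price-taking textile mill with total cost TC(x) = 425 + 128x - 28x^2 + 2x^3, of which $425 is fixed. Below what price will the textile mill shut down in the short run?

Short-run supply begins at min AVC. From VC = 128x - 28x^2 + 2x^3, AVC = 128 - 28x + 2x^2.
At the minimum of AVC, MC = AVC. MC = 128 - 56x + 6x^2; setting MC = AVC gives 4x^2 - 28x = 0, so x = 7. min AVC = 30.
For P < $30 the firm produces nothing.

$30 per unit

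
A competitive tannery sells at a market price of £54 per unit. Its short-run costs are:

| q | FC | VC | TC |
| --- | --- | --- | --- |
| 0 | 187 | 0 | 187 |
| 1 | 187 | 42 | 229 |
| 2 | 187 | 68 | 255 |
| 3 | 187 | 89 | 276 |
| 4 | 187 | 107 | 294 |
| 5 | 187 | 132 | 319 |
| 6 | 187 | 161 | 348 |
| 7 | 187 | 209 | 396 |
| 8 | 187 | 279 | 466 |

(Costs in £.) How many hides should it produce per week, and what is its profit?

q = 7; profit = -£18

Profit at each row (π = 54q − TC): q=0: -187; q=1: -175; q=2: -147; q=3: -114; q=4: -78; q=5: -49; q=6: -24; q=7: -18; q=8: -34.
Profit is maximized at q = 7. AVC there is 209/7 = £29.86 ≤ P, so producing beats shutting down (which would give -£187).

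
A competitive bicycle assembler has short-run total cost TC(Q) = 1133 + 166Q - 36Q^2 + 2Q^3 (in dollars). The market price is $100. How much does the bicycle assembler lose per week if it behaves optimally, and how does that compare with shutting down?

Profit = -$165 at Q = 11

AVC = 166 - 36Q + 2Q^2; min AVC = $4 at Q = 9. Since P = $100 ≥ min AVC, the firm produces.
With MC = 166 - 72Q + 6Q^2, P = MC on the upward-sloping part at Q* = 11.
TR = 100·11 = 1100. TC = 1133 + 132 = 1265. Profit = 1100 − 1265 = -$165.
By producing, the firm covers all variable cost plus $968 of fixed cost; shutting down would lose the full $1133.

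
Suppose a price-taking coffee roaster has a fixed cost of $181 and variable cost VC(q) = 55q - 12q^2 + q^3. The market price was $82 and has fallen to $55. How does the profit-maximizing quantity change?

MC = 55 - 24q + 3q^2; the shutdown threshold is min AVC = $19 (at q = 6).
At P = $82 ≥ min AVC, set P = MC on the rising branch: q = 9.
At P = $55 ≥ min AVC, set P = MC: q = 8. The firm stays open but cuts output.

Output falls from 9 to 8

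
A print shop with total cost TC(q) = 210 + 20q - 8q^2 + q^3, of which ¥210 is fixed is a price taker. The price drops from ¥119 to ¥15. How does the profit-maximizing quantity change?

AVC = 20 - 8q + q^2, minimized at q = 4 where min AVC = ¥4. MC = 20 - 16q + 3q^2.
At P = ¥119 ≥ min AVC, set P = MC on the rising branch: q = 9.
At P = ¥15 ≥ min AVC, set P = MC: q = 5. The firm stays open but cuts output.

Output falls from 9 to 5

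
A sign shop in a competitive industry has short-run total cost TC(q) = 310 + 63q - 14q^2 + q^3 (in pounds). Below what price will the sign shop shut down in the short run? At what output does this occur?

£14 per unit, at q = 7

Short-run supply begins at min AVC. From VC = 63q - 14q^2 + q^3, AVC = 63 - 14q + q^2.
dAVC/dq = -14 + 2q = 0 gives q = 7. min AVC = 63 - 14·7 + 7^2 = 14.
For P < £14 the firm produces nothing.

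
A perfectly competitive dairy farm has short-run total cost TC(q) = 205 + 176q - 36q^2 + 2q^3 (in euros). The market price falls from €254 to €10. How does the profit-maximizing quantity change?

Output falls from 13 to 0 (the firm shuts down)

MC = 176 - 72q + 6q^2; the shutdown threshold is min AVC = €14 (at q = 9).
At P = €254 ≥ min AVC, set P = MC on the rising branch: q = 13.
At P = €10 < min AVC = €14, price no longer covers variable cost at any output, so the firm shuts down: q = 0.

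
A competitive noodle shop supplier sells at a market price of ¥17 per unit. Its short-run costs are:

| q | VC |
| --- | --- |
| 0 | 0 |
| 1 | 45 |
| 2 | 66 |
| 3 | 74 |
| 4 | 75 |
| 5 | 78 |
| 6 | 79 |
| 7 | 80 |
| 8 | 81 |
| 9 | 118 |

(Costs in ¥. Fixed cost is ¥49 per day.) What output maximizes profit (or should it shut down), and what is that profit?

Compute π = P·q − TC at each output: q=0: -49; q=1: -77; q=2: -81; q=3: -72; q=4: -56; q=5: -42; q=6: -26; q=7: -10; q=8: 6; q=9: -14.
Profit is maximized at q = 8. AVC there is 81/8 = ¥10.12 ≤ P, so producing beats shutting down (which would give -¥49).

q = 8; profit = ¥6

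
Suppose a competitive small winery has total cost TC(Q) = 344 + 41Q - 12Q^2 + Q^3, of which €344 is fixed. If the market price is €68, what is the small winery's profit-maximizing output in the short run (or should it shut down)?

Variable cost is VC = 41Q - 12Q^2 + Q^3, so AVC = VC/Q = 41 - 12Q + Q^2 and MC = dTC/dQ = 41 - 24Q + 3Q^2.
AVC is minimized where dAVC/dQ = -12 + 2Q = 0, at Q = 6; min AVC = 41 - 12·6 + 6^2 = €5.
Because €68 ≥ €5, revenue can cover variable cost; the firm operates.
Set P = MC: 68 = 41 - 24Q + 3Q^2 → -27 - 24Q + 3Q^2 = 0. The roots are Q = -1 and Q = 9; the profit-maximizing output is on the rising part of MC, so Q* = 9.
Check: AVC at Q = 9 is €14 ≤ P, so revenue covers variable cost.
Profit = P·Q − TC = 68·9 − 470 = €142.

Produce at Q = 9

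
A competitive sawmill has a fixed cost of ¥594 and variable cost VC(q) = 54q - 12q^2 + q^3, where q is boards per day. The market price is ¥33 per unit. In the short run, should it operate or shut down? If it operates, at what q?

Produce at q = 7

From TC, MC = TC'(q) = 54 - 24q + 3q^2 and AVC = VC/q = 54 - 12q + q^2.
The AVC parabola has its vertex at q = 12/2 = 6, where AVC = 54 - 12·6 + 6^2 = ¥18.
P = ¥33 exceeds min AVC = ¥18, so the firm stays open.
P = MC gives 21 - 24q + 3q^2 = 0, with roots 1 and 7. Take the larger (rising MC): q* = 7.
Check: AVC at q = 7 is ¥19 ≤ P, so revenue covers variable cost.
Profit = P·q − TC = 33·7 − 727 = -¥496, a loss, but smaller than the ¥594 fixed cost the firm would lose by shutting down.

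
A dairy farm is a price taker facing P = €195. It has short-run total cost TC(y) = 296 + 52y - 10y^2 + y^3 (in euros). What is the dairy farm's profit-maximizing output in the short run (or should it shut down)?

Produce at y = 11

Strip out fixed cost: VC = 52y - 10y^2 + y^3. Then AVC = 52 - 10y + y^2 and MC = 52 - 20y + 3y^2.
AVC is minimized where dAVC/dy = -10 + 2y = 0, at y = 5; min AVC = 52 - 10·5 + 5^2 = €27.
P = €195 exceeds min AVC = €27, so the firm stays open.
P = MC gives -143 - 20y + 3y^2 = 0, with roots -13/3 and 11. Take the larger (rising MC): y* = 11.
Check: AVC at y = 11 is €63 ≤ P, so revenue covers variable cost.
Profit = P·y − TC = 195·11 − 989 = €1156.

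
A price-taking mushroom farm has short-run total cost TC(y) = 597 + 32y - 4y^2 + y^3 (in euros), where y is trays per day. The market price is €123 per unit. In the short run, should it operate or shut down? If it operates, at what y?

Variable cost is VC = 32y - 4y^2 + y^3, so AVC = VC/y = 32 - 4y + y^2 and MC = dTC/dy = 32 - 8y + 3y^2.
The AVC parabola has its vertex at y = 4/2 = 2, where AVC = 32 - 4·2 + 2^2 = €28.
Since P = €123 ≥ min AVC = €28, price covers variable cost and the firm should produce.
Solving P = MC: -91 - 8y + 3y^2 = 0 ⇒ y = -13/3 or 7. On the upward-sloping branch, y* = 7.
Check: AVC at y = 7 is €53 ≤ P, so revenue covers variable cost.
Profit = P·y − TC = 123·7 − 968 = -€107, a loss, but smaller than the €597 fixed cost the firm would lose by shutting down.

Produce at y = 7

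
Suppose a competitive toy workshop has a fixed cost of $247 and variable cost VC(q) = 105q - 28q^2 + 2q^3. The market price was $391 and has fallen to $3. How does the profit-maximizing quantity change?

Output falls from 13 to 0 (the firm shuts down)

AVC = 105 - 28q + 2q^2, minimized at q = 7 where min AVC = $7. MC = 105 - 56q + 6q^2.
At P = $391 ≥ min AVC, set P = MC on the rising branch: q = 13.
At P = $3 < min AVC = $7, price no longer covers variable cost at any output, so the firm shuts down: q = 0.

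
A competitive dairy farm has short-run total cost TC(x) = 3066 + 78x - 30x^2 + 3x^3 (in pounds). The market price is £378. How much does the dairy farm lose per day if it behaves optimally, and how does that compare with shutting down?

AVC = 78 - 30x + 3x^2 has its minimum £3 at x = 5; price £378 clears that bar, so the firm operates.
MC = 78 - 60x + 9x^2. Setting P = MC and taking the root on the rising branch gives x* = 10.
TR = 378·10 = 3780. TC = 3066 + 780 = 3846. Profit = 3780 − 3846 = -£66.
That loss of £66 beats the £3066 the firm would lose by shutting down; producing recovers £3000 of fixed cost.

Profit = -£66 at x = 10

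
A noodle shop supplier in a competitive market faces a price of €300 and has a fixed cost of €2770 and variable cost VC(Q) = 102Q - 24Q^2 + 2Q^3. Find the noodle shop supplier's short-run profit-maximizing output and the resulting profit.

Profit = -€350 at Q = 11

AVC = 102 - 24Q + 2Q^2 has its minimum €30 at Q = 6; price €300 clears that bar, so the firm operates.
MC = 102 - 48Q + 6Q^2. Setting P = MC and taking the root on the rising branch gives Q* = 11.
TR = 300·11 = 3300. TC = 2770 + 880 = 3650. Profit = 3300 − 3650 = -€350.
By producing, the firm covers all variable cost plus €2420 of fixed cost; shutting down would lose the full €2770.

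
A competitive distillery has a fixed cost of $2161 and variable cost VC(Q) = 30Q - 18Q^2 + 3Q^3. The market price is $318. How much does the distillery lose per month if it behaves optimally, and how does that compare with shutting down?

Profit = -$241 at Q = 8

AVC = 30 - 18Q + 3Q^2 has its minimum $3 at Q = 3; price $318 clears that bar, so the firm operates.
With MC = 30 - 36Q + 9Q^2, P = MC on the upward-sloping part at Q* = 8.
TR = 318·8 = 2544. TC = 2161 + 624 = 2785. Profit = 2544 − 2785 = -$241.
By producing, the firm covers all variable cost plus $1920 of fixed cost; shutting down would lose the full $2161.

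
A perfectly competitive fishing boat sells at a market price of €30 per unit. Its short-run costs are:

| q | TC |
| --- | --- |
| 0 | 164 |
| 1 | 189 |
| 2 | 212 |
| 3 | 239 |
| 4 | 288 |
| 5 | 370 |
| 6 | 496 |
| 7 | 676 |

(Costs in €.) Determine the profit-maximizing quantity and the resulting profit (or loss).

Tabulate TR − TC: q=0: -164; q=1: -159; q=2: -152; q=3: -149; q=4: -168; q=5: -220; q=6: -316; q=7: -466.
Profit is maximized at q = 3. AVC there is 75/3 = €25 ≤ P, so producing beats shutting down (which would give -€164).

q = 3; profit = -€149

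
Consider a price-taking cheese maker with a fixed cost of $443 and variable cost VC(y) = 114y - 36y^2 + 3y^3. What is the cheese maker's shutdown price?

$6 per unit

The shutdown price is the minimum of AVC. VC = 114y - 36y^2 + 3y^3, so AVC = 114 - 36y + 3y^2.
dAVC/dy = -36 + 6y = 0 gives y = 6. min AVC = 114 - 36·6 + 3·6^2 = 6.
The firm shuts down for any P below $6.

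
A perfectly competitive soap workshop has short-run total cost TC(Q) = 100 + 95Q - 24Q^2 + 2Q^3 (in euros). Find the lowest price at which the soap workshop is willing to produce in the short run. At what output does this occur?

€23 per unit, at Q = 6

The firm shuts down when price falls below the minimum of average variable cost. AVC = VC/Q = 95 - 24Q + 2Q^2.
At the minimum of AVC, MC = AVC. MC = 95 - 48Q + 6Q^2; setting MC = AVC gives 4Q^2 - 24Q = 0, so Q = 6. min AVC = 23.
So the shutdown price is €23.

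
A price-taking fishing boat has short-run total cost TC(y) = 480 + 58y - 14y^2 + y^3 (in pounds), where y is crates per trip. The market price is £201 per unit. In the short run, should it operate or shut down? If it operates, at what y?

Produce at y = 13

From TC, MC = TC'(y) = 58 - 28y + 3y^2 and AVC = VC/y = 58 - 14y + y^2.
AVC is minimized where dAVC/dy = -14 + 2y = 0, at y = 7; min AVC = 58 - 14·7 + 7^2 = £9.
P = £201 exceeds min AVC = £9, so the firm stays open.
Solving P = MC: -143 - 28y + 3y^2 = 0 ⇒ y = -11/3 or 13. On the upward-sloping branch, y* = 13.
Check: AVC at y = 13 is £45 ≤ P, so revenue covers variable cost.
Profit = P·y − TC = 201·13 − 1065 = £1548.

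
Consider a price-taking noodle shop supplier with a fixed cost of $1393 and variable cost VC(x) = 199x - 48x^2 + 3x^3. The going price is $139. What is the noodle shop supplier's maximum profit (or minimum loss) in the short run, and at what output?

AVC = 199 - 48x + 3x^2; min AVC = $7 at x = 8. Since P = $139 ≥ min AVC, the firm produces.
With MC = 199 - 96x + 9x^2, P = MC on the upward-sloping part at x* = 10.
TR = 139·10 = 1390. TC = 1393 + 190 = 1583. Profit = 1390 − 1583 = -$193.
That loss of $193 beats the $1393 the firm would lose by shutting down; producing recovers $1200 of fixed cost.

Profit = -$193 at x = 10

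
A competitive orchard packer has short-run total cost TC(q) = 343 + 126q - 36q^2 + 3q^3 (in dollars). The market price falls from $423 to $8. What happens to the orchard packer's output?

Output falls from 11 to 0 (the firm shuts down)

MC = 126 - 72q + 9q^2; the shutdown threshold is min AVC = $18 (at q = 6).
At P = $423 ≥ min AVC, set P = MC on the rising branch: q = 11.
At P = $8 < min AVC = $18, price no longer covers variable cost at any output, so the firm shuts down: q = 0.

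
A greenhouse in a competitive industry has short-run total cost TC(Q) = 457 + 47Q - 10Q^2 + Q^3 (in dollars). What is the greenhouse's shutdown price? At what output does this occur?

The firm shuts down when price falls below the minimum of average variable cost. AVC = VC/Q = 47 - 10Q + Q^2.
At the minimum of AVC, MC = AVC. MC = 47 - 20Q + 3Q^2; setting MC = AVC gives 2Q^2 - 10Q = 0, so Q = 5. min AVC = 22.
So the shutdown price is $22.

$22 per unit, at Q = 5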